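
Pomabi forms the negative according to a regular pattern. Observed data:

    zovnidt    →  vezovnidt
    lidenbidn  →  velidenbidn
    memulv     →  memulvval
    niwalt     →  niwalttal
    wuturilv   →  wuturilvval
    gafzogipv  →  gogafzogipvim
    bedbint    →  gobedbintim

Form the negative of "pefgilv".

"pefgilv" has second-to-last letter 'l'. The stems whose second-to-last letter is 'l' (memulv → memulvval, niwalt → niwalttal, wuturilv → wuturilvval) double the final consonant and add -al.
So pefgilv → pefgilvval.

pefgilvval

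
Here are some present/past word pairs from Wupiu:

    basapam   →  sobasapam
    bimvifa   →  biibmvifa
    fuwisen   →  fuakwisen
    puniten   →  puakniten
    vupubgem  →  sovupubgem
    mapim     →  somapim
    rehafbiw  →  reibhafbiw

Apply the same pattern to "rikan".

riakkan

"rikan" ends in -n. The stems ending in -n (fuwisen → fuakwisen, puniten → puakniten) insert -ak- after the first vowel.
So rikan → riakkan.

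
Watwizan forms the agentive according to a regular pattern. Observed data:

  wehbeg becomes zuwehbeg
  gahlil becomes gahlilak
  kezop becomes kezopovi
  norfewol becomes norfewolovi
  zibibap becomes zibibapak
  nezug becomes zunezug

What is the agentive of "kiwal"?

norfewol and gahlil both end in -l yet inflect differently (norfewolovi, gahlilak), so the final letter is not what conditions the rule; the last vowel is.
"kiwal" has last vowel 'a'. The one such stem in the data (zibibap → zibibapak) adds -ak, so the same rule applies.
The other patterns: stems whose last vowel is 'o' add -ovi; stems whose last vowel is 'e' or 'u' add the prefix zu-.
So kiwal → kiwalak.

kiwalak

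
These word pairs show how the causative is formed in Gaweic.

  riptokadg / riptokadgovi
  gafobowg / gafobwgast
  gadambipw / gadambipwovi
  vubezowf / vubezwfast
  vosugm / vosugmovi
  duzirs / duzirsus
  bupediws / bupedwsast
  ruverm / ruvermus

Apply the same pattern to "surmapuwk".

bupediws and duzirs both end in -s yet inflect differently (bupedwsast, duzirsus), so the final letter is not what conditions the rule; the second-to-last letter is.
"surmapuwk" has second-to-last letter 'w'. The stems whose second-to-last letter is 'w' (bupediws → bupedwsast, gafobowg → gafobwgast, vubezowf → vubezwfast) delete the last vowel and add -ast.
So surmapuwk → surmapwkast.

surmapwkast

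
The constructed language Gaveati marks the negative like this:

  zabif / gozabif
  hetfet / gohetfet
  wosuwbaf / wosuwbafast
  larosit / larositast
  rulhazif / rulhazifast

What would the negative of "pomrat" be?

gopomrat

zabif and wosuwbaf both end in -f yet inflect differently (gozabif, wosuwbafast), so the final letter is not what conditions the rule; the number of vowels is.
"pomrat" has 2 vowels. The stems with 2 vowels (zabif → gozabif, hetfet → gohetfet) add the prefix go-.
The other pattern: stems with 3 vowels add -ast.
So pomrat → gopomrat.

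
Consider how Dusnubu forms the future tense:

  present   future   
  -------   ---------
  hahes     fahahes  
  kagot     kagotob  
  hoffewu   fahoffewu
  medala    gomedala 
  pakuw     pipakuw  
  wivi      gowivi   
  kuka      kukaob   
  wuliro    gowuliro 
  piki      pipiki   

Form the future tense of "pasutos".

"pasutos" begins with p-. The stems beginning with p- (piki → pipiki, pakuw → pipakuw) add the prefix pi-.
The other patterns: stems beginning with k- add -ob; stems beginning with h- add the prefix fa-; stems beginning with m- or w- add the prefix go-.
So pasutos → pipasutos.

pipasutos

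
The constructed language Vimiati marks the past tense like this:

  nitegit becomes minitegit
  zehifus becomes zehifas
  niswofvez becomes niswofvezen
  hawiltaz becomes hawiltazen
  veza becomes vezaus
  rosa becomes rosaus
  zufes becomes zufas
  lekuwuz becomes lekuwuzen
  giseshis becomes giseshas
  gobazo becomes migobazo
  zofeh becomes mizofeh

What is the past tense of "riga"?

rigaus

lekuwuz and zehifus both have last vowel 'u' yet inflect differently (lekuwuzen, zehifas), so the last vowel is not what conditions the rule; the final letter is.
"riga" ends in -a. The stems ending in -a (veza → vezaus, rosa → rosaus) add -us.
The other patterns: stems ending in -z add -en; stems ending in -s change the last vowel to 'a'; stems ending in -h, -o or -t add the prefix mi-.
So riga → rigaus.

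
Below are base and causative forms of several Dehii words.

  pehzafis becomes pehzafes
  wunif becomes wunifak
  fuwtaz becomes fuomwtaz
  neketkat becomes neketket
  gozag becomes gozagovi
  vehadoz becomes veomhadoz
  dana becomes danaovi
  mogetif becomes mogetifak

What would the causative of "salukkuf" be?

pehzafis and mogetif both have last vowel 'i' yet inflect differently (pehzafes, mogetifak), so the last vowel is not what conditions the rule; the final letter is.
"salukkuf" ends in -f. The stems ending in -f (mogetif → mogetifak, wunif → wunifak) add -ak.
So salukkuf → salukkufak.

salukkufak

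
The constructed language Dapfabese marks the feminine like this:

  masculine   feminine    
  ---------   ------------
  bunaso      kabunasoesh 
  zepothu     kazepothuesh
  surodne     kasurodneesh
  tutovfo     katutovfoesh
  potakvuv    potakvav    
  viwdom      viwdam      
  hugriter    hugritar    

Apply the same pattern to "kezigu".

zepothu and potakvuv both have last vowel 'u' yet inflect differently (kazepothuesh, potakvav), so the last vowel is not what conditions the rule; whether the stem ends in a vowel or a consonant is.
"kezigu" ends in a vowel. The stems ending in a vowel (bunaso → kabunasoesh, zepothu → kazepothuesh, surodne → kasurodneesh) add ka- … -esh around the stem.
The other pattern: stems ending in a consonant change the last vowel to 'a'.
So kezigu → kakeziguesh.

kakeziguesh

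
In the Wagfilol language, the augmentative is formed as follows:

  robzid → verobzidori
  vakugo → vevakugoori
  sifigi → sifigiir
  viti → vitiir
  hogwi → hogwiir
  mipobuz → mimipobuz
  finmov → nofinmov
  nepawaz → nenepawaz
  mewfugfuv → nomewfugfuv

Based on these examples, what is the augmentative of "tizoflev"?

hogwi and robzid both have last vowel 'i' yet inflect differently (hogwiir, verobzidori), so the last vowel is not what conditions the rule; the final letter is.
"tizoflev" ends in -v. The stems ending in -v (mewfugfuv → nomewfugfuv, finmov → nofinmov) add the prefix no-.
The other patterns: stems ending in -z repeat the first consonant+vowel as a prefix; stems ending in -i add -ir; stems ending in -d or -o add ve- … -ori around the stem.
So tizoflev → notizoflev.

notizoflev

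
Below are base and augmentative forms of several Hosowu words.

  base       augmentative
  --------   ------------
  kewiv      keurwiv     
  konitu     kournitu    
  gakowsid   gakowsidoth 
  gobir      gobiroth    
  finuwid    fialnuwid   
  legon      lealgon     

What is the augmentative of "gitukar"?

gitukaroth

gakowsid and finuwid both end in -d yet inflect differently (gakowsidoth, fialnuwid), so the final letter is not what conditions the rule; the first letter is.
"gitukar" begins with g-. The stems beginning with g- (gakowsid → gakowsidoth, gobir → gobiroth) add -oth.
The other patterns: stems beginning with k- insert -ur- after the first vowel; stems beginning with f- or l- insert -al- after the first vowel.
So gitukar → gitukaroth.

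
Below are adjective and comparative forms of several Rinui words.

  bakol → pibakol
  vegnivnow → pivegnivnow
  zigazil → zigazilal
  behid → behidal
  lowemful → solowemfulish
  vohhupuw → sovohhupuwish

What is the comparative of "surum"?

sosurumish

bakol and zigazil both end in -l yet inflect differently (pibakol, zigazilal), so the final letter is not what conditions the rule; the last vowel is.
"surum" has last vowel 'u'. The stems whose last vowel is 'u' (lowemful → solowemfulish, vohhupuw → sovohhupuwish) add so- … -ish around the stem.
So surum → sosurumish.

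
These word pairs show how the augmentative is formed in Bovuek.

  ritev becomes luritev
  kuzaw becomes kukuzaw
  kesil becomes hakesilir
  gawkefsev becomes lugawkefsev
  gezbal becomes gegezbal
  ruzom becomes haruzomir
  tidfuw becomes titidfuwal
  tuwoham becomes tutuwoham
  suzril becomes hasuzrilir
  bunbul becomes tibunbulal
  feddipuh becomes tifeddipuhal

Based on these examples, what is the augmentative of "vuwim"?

"vuwim" has last vowel 'i'. The stems whose last vowel is 'i' (suzril → hasuzrilir, kesil → hakesilir) add ha- … -ir around the stem.
The other patterns: stems whose last vowel is 'e' add the prefix lu-; stems whose last vowel is 'a' repeat the first consonant+vowel as a prefix; stems whose last vowel is 'u' add ti- … -al around the stem.
So vuwim → havuwimir.

havuwimir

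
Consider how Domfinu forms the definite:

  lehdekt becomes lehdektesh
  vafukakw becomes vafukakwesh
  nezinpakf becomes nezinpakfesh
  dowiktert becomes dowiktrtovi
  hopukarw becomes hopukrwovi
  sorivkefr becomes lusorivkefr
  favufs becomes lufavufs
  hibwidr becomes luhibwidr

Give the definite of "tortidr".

"tortidr" has second-to-last letter 'd'. The one such stem in the data (hibwidr → luhibwidr) adds the prefix lu-, so the same rule applies.
The other patterns: stems whose second-to-last letter is 'k' add -esh; stems whose second-to-last letter is 'r' delete the last vowel and add -ovi.
So tortidr → lutortidr.

lutortidr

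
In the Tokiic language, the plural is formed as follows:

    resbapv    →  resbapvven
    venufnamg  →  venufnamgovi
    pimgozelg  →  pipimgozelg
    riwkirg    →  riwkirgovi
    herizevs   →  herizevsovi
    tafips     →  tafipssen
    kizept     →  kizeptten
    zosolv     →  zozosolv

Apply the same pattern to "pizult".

pipizult

"pizult" has second-to-last letter 'l'. The stems whose second-to-last letter is 'l' (pimgozelg → pipimgozelg, zosolv → zozosolv) repeat the first consonant+vowel as a prefix.
So pizult → pipizult.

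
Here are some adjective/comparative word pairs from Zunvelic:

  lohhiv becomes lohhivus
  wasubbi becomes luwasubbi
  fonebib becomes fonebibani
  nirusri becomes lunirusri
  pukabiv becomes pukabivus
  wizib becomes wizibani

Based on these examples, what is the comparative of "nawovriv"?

nawovrivus

lohhiv and nirusri both have last vowel 'i' yet inflect differently (lohhivus, lunirusri), so the last vowel is not what conditions the rule; the final letter is.
"nawovriv" ends in -v. The stems ending in -v (lohhiv → lohhivus, pukabiv → pukabivus) add -us.
So nawovriv → nawovrivus.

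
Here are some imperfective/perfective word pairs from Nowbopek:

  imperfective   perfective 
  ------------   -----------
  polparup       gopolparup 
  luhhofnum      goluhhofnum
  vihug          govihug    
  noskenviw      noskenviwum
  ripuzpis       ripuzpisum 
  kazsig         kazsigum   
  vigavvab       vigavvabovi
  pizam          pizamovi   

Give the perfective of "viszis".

"viszis" has last vowel 'i'. The stems whose last vowel is 'i' (noskenviw → noskenviwum, ripuzpis → ripuzpisum, kazsig → kazsigum) add -um.
The other patterns: stems whose last vowel is 'u' add the prefix go-; stems whose last vowel is 'a' add -ovi.
So viszis → viszisum.

viszisum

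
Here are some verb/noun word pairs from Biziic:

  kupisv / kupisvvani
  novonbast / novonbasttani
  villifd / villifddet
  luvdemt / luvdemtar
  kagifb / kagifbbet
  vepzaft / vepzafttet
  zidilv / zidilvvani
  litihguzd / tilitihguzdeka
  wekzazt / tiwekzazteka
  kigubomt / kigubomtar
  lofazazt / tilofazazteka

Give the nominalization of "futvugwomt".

"futvugwomt" has second-to-last letter 'm'. The stems whose second-to-last letter is 'm' (luvdemt → luvdemtar, kigubomt → kigubomtar) add -ar.
The other patterns: stems whose second-to-last letter is 'f' double the final consonant and add -et; stems whose second-to-last letter is 'z' add ti- … -eka around the stem; stems whose second-to-last letter is 'l' or 's' double the final consonant and add -ani.
So futvugwomt → futvugwomtar.

futvugwomtar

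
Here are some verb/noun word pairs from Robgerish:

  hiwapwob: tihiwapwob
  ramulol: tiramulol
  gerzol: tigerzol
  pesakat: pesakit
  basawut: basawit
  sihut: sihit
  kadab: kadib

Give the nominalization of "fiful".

fifil

hiwapwob and kadab both end in -b yet inflect differently (tihiwapwob, kadib), so the final letter is not what conditions the rule; the last vowel is.
"fiful" has last vowel 'u'. The stems whose last vowel is 'u' (basawut → basawit, sihut → sihit) change the last vowel to 'i'.
The other pattern: stems whose last vowel is 'o' add the prefix ti-.
So fiful → fifil.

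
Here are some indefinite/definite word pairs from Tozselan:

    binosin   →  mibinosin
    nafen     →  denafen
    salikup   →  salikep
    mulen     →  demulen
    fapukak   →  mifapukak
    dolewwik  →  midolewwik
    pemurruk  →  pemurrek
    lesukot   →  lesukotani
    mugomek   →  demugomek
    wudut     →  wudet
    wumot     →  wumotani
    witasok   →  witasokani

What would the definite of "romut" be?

"romut" has last vowel 'u'. The stems whose last vowel is 'u' (salikup → salikep, pemurruk → pemurrek, wudut → wudet) change the last vowel to 'e'.
So romut → romet.

romet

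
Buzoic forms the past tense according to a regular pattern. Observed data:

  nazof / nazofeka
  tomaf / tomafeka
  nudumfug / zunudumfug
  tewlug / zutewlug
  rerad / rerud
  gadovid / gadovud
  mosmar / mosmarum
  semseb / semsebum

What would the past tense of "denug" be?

"denug" ends in -g. The stems ending in -g (nudumfug → zunudumfug, tewlug → zutewlug) add the prefix zu-.
The other patterns: stems ending in -f add -eka; stems ending in -d change the last vowel to 'u'; stems ending in -b or -r add -um.
So denug → zudenug.

zudenug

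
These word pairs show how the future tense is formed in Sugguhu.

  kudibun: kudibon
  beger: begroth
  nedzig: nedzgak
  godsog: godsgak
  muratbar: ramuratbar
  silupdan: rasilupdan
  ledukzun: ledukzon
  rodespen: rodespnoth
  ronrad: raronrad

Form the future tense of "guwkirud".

guwkirod

ledukzun and silupdan both end in -n yet inflect differently (ledukzon, rasilupdan), so the final letter is not what conditions the rule; the last vowel is.
"guwkirud" has last vowel 'u'. The stems whose last vowel is 'u' (ledukzun → ledukzon, kudibun → kudibon) change the last vowel to 'o'.
The other patterns: stems whose last vowel is 'a' add the prefix ra-; stems whose last vowel is 'e' delete the last vowel and add -oth; stems whose last vowel is 'i' or 'o' delete the last vowel and add -ak.
So guwkirud → guwkirod.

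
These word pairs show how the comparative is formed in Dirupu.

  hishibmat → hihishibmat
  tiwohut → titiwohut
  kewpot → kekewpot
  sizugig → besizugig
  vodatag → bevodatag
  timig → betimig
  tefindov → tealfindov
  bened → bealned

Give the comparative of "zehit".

vodatag and hishibmat both have last vowel 'a' yet inflect differently (bevodatag, hihishibmat), so the last vowel is not what conditions the rule; the final letter is.
"zehit" ends in -t. The stems ending in -t (hishibmat → hihishibmat, tiwohut → titiwohut, kewpot → kekewpot) repeat the first consonant+vowel as a prefix.
The other patterns: stems ending in -g add the prefix be-; stems ending in -d or -v insert -al- after the first vowel.
So zehit → zezehit.

zezehit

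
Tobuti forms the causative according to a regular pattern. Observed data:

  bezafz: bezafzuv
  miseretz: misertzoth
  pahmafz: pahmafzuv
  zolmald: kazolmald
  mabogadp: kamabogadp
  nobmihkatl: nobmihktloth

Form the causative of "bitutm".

bittmoth

miseretz and bezafz both end in -z yet inflect differently (misertzoth, bezafzuv), so the final letter is not what conditions the rule; the second-to-last letter is.
"bitutm" has second-to-last letter 't'. The stems whose second-to-last letter is 't' (nobmihkatl → nobmihktloth, miseretz → misertzoth) delete the last vowel and add -oth.
The other patterns: stems whose second-to-last letter is 'f' add -uv; stems whose second-to-last letter is 'd' or 'l' add the prefix ka-.
So bitutm → bittmoth.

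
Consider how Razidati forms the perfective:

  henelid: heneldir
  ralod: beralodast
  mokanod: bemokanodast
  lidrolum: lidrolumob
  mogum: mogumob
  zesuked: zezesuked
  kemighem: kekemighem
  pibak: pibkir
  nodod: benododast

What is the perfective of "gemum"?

gemumob

mogum and kemighem both end in -m yet inflect differently (mogumob, kekemighem), so the final letter is not what conditions the rule; the last vowel is.
"gemum" has last vowel 'u'. The stems whose last vowel is 'u' (mogum → mogumob, lidrolum → lidrolumob) add -ob.
The other patterns: stems whose last vowel is 'e' repeat the first consonant+vowel as a prefix; stems whose last vowel is 'o' add be- … -ast around the stem; stems whose last vowel is 'a' or 'i' delete the last vowel and add -ir.
So gemum → gemumob.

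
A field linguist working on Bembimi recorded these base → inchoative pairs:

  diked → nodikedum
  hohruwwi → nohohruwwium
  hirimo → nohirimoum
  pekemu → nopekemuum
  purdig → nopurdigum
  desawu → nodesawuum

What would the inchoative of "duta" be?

Every pair shown (diked → nodikedum, hohruwwi → nohohruwwium, hirimo → nohirimoum, …) follows the same rule: add no- … -um around the stem.
So duta → nodutaum.

nodutaum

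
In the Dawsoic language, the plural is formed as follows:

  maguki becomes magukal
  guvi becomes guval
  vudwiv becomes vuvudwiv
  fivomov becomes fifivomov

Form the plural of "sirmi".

sirmal

"sirmi" ends in -i. The stems ending in -i (maguki → magukal, guvi → guval) drop the final letter and add -al.
So sirmi → sirmal.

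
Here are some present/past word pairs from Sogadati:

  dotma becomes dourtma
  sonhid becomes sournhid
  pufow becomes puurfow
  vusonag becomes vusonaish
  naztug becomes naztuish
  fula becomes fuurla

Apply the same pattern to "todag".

vusonag and dotma both have last vowel 'a' yet inflect differently (vusonaish, dourtma), so the last vowel is not what conditions the rule; the final letter is.
"todag" ends in -g. The stems ending in -g (vusonag → vusonaish, naztug → naztuish) drop the final letter and add -ish.
So todag → todaish.

todaish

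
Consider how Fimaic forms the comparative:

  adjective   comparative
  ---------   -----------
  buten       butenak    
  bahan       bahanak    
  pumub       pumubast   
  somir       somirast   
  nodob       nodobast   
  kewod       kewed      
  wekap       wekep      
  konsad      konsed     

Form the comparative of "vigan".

"vigan" ends in -n. The stems ending in -n (buten → butenak, bahan → bahanak) add -ak.
The other patterns: stems ending in -b or -r add -ast; stems ending in -d or -p change the last vowel to 'e'.
So vigan → viganak.

viganak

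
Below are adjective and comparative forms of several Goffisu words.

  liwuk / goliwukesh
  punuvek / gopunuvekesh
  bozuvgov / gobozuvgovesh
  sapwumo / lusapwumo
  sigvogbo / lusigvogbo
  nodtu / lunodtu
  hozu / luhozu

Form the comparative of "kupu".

bozuvgov and sapwumo both have last vowel 'o' yet inflect differently (gobozuvgovesh, lusapwumo), so the last vowel is not what conditions the rule; whether the stem ends in a vowel or a consonant is.
"kupu" ends in a vowel. The stems ending in a vowel (sapwumo → lusapwumo, sigvogbo → lusigvogbo, nodtu → lunodtu) add the prefix lu-.
So kupu → lukupu.

lukupu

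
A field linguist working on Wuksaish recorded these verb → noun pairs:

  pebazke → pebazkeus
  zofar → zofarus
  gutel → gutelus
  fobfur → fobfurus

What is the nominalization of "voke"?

Every pair shown (pebazke → pebazkeus, zofar → zofarus, gutel → gutelus, …) follows the same rule: add -us.
So voke → vokeus.

vokeus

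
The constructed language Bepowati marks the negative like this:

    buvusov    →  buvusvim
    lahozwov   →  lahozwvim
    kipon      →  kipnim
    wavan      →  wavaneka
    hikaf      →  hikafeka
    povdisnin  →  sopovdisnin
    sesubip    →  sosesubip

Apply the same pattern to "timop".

kipon and wavan both end in -n yet inflect differently (kipnim, wavaneka), so the final letter is not what conditions the rule; the last vowel is.
"timop" has last vowel 'o'. The stems whose last vowel is 'o' (buvusov → buvusvim, lahozwov → lahozwvim, kipon → kipnim) delete the last vowel and add -im.
So timop → timpim.

timpim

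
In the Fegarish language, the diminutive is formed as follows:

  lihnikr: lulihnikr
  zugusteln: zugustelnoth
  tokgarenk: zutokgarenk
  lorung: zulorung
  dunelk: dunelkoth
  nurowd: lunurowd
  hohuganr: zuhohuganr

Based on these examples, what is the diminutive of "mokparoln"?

dunelk and tokgarenk both end in -k yet inflect differently (dunelkoth, zutokgarenk), so the final letter is not what conditions the rule; the second-to-last letter is.
"mokparoln" has second-to-last letter 'l'. The stems whose second-to-last letter is 'l' (dunelk → dunelkoth, zugusteln → zugustelnoth) add -oth.
So mokparoln → mokparolnoth.

mokparolnoth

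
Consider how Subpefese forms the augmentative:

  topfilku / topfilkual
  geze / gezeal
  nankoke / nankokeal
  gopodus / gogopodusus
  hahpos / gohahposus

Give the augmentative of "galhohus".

"galhohus" ends in a consonant. The stems ending in a consonant (gopodus → gogopodusus, hahpos → gohahposus) add go- … -us around the stem.
So galhohus → gogalhohusus.

gogalhohusus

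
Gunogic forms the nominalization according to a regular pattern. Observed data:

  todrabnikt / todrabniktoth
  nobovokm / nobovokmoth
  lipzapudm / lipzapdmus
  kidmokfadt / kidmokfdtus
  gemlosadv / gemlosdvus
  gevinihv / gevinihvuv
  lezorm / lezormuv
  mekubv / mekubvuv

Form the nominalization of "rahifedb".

rahifdbus

nobovokm and lipzapudm both end in -m yet inflect differently (nobovokmoth, lipzapdmus), so the final letter is not what conditions the rule; the second-to-last letter is.
"rahifedb" has second-to-last letter 'd'. The stems whose second-to-last letter is 'd' (lipzapudm → lipzapdmus, kidmokfadt → kidmokfdtus, gemlosadv → gemlosdvus) delete the last vowel and add -us.
The other patterns: stems whose second-to-last letter is 'k' add -oth; stems whose second-to-last letter is 'b', 'h' or 'r' add -uv.
So rahifedb → rahifdbus.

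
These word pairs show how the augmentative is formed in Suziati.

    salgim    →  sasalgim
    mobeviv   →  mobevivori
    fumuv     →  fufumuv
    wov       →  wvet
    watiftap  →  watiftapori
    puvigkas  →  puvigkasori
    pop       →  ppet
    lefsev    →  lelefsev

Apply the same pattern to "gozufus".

gozufusori

wov and lefsev both end in -v yet inflect differently (wvet, lelefsev), so the final letter is not what conditions the rule; the number of vowels is.
"gozufus" has 3 vowels. The stems with 3 vowels (watiftap → watiftapori, puvigkas → puvigkasori, mobeviv → mobevivori) add -ori.
The other patterns: stems with 1 vowel delete the last vowel and add -et; stems with 2 vowels repeat the first consonant+vowel as a prefix.
So gozufus → gozufusori.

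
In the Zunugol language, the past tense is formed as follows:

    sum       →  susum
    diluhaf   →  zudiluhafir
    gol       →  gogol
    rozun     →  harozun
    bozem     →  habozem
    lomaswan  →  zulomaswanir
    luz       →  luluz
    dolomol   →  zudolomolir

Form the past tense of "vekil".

havekil

sum and bozem both end in -m yet inflect differently (susum, habozem), so the final letter is not what conditions the rule; the number of vowels is.
"vekil" has 2 vowels. The stems with 2 vowels (bozem → habozem, rozun → harozun) add the prefix ha-.
The other patterns: stems with 1 vowel repeat the first consonant+vowel as a prefix; stems with 3 vowels add zu- … -ir around the stem.
So vekil → havekil.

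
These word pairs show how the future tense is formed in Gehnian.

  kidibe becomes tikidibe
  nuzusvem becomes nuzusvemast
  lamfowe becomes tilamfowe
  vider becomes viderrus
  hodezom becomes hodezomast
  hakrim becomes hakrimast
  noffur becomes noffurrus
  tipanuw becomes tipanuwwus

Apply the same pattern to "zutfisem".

zutfisemast

lamfowe and nuzusvem both have last vowel 'e' yet inflect differently (tilamfowe, nuzusvemast), so the last vowel is not what conditions the rule; the final letter is.
"zutfisem" ends in -m. The stems ending in -m (hodezom → hodezomast, hakrim → hakrimast, nuzusvem → nuzusvemast) add -ast.
The other patterns: stems ending in -e add the prefix ti-; stems ending in -r or -w double the final consonant and add -us.
So zutfisem → zutfisemast.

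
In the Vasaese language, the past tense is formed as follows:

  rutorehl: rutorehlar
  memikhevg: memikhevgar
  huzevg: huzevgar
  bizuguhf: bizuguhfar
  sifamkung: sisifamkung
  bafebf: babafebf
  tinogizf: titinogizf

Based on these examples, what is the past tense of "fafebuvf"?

fafebuvfar

"fafebuvf" has second-to-last letter 'v'. The stems whose second-to-last letter is 'v' (memikhevg → memikhevgar, huzevg → huzevgar) add -ar.
So fafebuvf → fafebuvfar.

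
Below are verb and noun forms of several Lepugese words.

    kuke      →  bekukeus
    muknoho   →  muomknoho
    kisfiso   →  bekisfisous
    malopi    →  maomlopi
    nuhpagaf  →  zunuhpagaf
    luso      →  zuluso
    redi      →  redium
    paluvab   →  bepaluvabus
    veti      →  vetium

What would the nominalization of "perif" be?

beperifus

redi and malopi both end in -i yet inflect differently (redium, maomlopi), so the final letter is not what conditions the rule; the first letter is.
"perif" begins with p-. The one such stem in the data (paluvab → bepaluvabus) adds be- … -us around the stem, so the same rule applies.
The other patterns: stems beginning with r- or v- add -um; stems beginning with l- or n- add the prefix zu-; stems beginning with m- insert -om- after the first vowel.
So perif → beperifus.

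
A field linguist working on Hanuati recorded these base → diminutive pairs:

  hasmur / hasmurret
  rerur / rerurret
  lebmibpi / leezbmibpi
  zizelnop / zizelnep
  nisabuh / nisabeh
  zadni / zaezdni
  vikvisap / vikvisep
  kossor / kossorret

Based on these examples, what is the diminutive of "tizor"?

kossor and zizelnop both have last vowel 'o' yet inflect differently (kossorret, zizelnep), so the last vowel is not what conditions the rule; the final letter is.
"tizor" ends in -r. The stems ending in -r (rerur → rerurret, kossor → kossorret, hasmur → hasmurret) double the final consonant and add -et.
So tizor → tizorret.

tizorret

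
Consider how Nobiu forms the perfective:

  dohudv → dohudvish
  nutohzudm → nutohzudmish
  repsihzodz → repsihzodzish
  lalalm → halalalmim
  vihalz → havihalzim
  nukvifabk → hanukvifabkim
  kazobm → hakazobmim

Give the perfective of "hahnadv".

nutohzudm and lalalm both end in -m yet inflect differently (nutohzudmish, halalalmim), so the final letter is not what conditions the rule; the second-to-last letter is.
"hahnadv" has second-to-last letter 'd'. The stems whose second-to-last letter is 'd' (dohudv → dohudvish, nutohzudm → nutohzudmish, repsihzodz → repsihzodzish) add -ish.
So hahnadv → hahnadvish.

hahnadvish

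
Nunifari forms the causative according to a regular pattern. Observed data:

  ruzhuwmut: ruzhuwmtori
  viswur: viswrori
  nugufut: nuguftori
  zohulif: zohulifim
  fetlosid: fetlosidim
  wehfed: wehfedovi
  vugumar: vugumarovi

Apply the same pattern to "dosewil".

fetlosid and wehfed both end in -d yet inflect differently (fetlosidim, wehfedovi), so the final letter is not what conditions the rule; the last vowel is.
"dosewil" has last vowel 'i'. The stems whose last vowel is 'i' (zohulif → zohulifim, fetlosid → fetlosidim) add -im.
So dosewil → dosewilim.

dosewilim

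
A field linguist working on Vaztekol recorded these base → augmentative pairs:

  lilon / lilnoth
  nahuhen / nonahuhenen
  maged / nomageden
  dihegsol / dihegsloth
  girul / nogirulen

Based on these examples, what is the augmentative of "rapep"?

lilon and nahuhen both end in -n yet inflect differently (lilnoth, nonahuhenen), so the final letter is not what conditions the rule; the last vowel is.
"rapep" has last vowel 'e'. The stems whose last vowel is 'e' (maged → nomageden, nahuhen → nonahuhenen) add no- … -en around the stem.
So rapep → norapepen.

norapepen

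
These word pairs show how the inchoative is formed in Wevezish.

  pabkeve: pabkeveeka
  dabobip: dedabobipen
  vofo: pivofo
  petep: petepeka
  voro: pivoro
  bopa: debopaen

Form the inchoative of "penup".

penupeka

petep and dabobip both end in -p yet inflect differently (petepeka, dedabobipen), so the final letter is not what conditions the rule; the first letter is.
"penup" begins with p-. The stems beginning with p- (pabkeve → pabkeveeka, petep → petepeka) add -eka.
The other patterns: stems beginning with v- add the prefix pi-; stems beginning with b- or d- add de- … -en around the stem.
So penup → penupeka.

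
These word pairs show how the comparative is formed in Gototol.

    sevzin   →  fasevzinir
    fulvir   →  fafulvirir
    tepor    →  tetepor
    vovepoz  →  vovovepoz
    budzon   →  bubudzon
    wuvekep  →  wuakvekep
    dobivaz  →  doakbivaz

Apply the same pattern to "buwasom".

bubuwasom

fulvir and tepor both end in -r yet inflect differently (fafulvirir, tetepor), so the final letter is not what conditions the rule; the last vowel is.
"buwasom" has last vowel 'o'. The stems whose last vowel is 'o' (tepor → tetepor, vovepoz → vovovepoz, budzon → bubudzon) repeat the first consonant+vowel as a prefix.
So buwasom → bubuwasom.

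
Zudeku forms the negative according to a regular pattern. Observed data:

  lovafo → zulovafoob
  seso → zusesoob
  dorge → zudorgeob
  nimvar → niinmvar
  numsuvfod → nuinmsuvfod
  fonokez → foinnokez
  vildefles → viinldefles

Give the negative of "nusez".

lovafo and numsuvfod both have last vowel 'o' yet inflect differently (zulovafoob, nuinmsuvfod), so the last vowel is not what conditions the rule; whether the stem ends in a vowel or a consonant is.
"nusez" ends in a consonant. The stems ending in a consonant (nimvar → niinmvar, numsuvfod → nuinmsuvfod, fonokez → foinnokez) insert -in- after the first vowel.
So nusez → nuinsez.

nuinsez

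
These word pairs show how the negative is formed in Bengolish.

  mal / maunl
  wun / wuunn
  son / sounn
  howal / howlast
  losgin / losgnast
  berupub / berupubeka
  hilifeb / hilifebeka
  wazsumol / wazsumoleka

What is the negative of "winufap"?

winufapeka

mal and howal both end in -l yet inflect differently (maunl, howlast), so the final letter is not what conditions the rule; the number of vowels is.
"winufap" has 3 vowels. The stems with 3 vowels (berupub → berupubeka, hilifeb → hilifebeka, wazsumol → wazsumoleka) add -eka.
The other patterns: stems with 1 vowel insert -un- after the first vowel; stems with 2 vowels delete the last vowel and add -ast.
So winufap → winufapeka.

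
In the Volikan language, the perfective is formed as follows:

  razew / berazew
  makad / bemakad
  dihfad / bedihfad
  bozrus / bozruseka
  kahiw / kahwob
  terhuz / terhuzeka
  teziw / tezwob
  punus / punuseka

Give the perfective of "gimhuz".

teziw and razew both end in -w yet inflect differently (tezwob, berazew), so the final letter is not what conditions the rule; the last vowel is.
"gimhuz" has last vowel 'u'. The stems whose last vowel is 'u' (punus → punuseka, terhuz → terhuzeka, bozrus → bozruseka) add -eka.
The other patterns: stems whose last vowel is 'i' delete the last vowel and add -ob; stems whose last vowel is 'a' or 'e' add the prefix be-.
So gimhuz → gimhuzeka.

gimhuzeka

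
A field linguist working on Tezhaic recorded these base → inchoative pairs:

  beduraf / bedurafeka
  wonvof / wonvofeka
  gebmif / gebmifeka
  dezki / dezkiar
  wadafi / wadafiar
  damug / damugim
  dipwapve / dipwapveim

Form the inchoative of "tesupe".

tesupeim

gebmif and dezki both have last vowel 'i' yet inflect differently (gebmifeka, dezkiar), so the last vowel is not what conditions the rule; the final letter is.
"tesupe" ends in -e. The one such stem in the data (dipwapve → dipwapveim) adds -im, so the same rule applies.
The other patterns: stems ending in -f add -eka; stems ending in -i add -ar.
So tesupe → tesupeim.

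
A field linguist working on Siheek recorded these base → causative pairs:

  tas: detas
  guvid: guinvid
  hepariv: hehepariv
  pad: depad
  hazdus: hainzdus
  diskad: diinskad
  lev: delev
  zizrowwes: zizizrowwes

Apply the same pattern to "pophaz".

poinphaz

"pophaz" has 2 vowels. The stems with 2 vowels (diskad → diinskad, hazdus → hainzdus, guvid → guinvid) insert -in- after the first vowel.
So pophaz → poinphaz.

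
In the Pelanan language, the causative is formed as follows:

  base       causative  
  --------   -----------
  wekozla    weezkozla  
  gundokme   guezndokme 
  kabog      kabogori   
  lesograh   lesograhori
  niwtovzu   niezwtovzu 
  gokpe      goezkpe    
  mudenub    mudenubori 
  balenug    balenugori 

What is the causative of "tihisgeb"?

balenug and niwtovzu both have last vowel 'u' yet inflect differently (balenugori, niezwtovzu), so the last vowel is not what conditions the rule; whether the stem ends in a vowel or a consonant is.
"tihisgeb" ends in a consonant. The stems ending in a consonant (balenug → balenugori, lesograh → lesograhori, kabog → kabogori) add -ori.
So tihisgeb → tihisgebori.

tihisgebori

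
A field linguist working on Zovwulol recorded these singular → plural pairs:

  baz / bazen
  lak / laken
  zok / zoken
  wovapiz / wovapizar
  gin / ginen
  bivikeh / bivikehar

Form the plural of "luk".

wovapiz and baz both end in -z yet inflect differently (wovapizar, bazen), so the final letter is not what conditions the rule; the number of vowels is.
"luk" has 1 vowel. The stems with 1 vowel (lak → laken, gin → ginen, zok → zoken) add -en.
The other pattern: stems with 3 vowels add -ar.
So luk → luken.

luken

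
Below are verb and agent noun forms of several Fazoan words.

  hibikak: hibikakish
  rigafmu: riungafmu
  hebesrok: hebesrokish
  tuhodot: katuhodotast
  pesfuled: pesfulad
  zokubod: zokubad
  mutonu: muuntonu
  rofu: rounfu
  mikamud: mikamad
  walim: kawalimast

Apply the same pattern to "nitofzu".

zokubod and hebesrok both have last vowel 'o' yet inflect differently (zokubad, hebesrokish), so the last vowel is not what conditions the rule; the final letter is.
"nitofzu" ends in -u. The stems ending in -u (mutonu → muuntonu, rigafmu → riungafmu, rofu → rounfu) insert -un- after the first vowel.
The other patterns: stems ending in -d change the last vowel to 'a'; stems ending in -k add -ish; stems ending in -m or -t add ka- … -ast around the stem.
So nitofzu → niuntofzu.

niuntofzu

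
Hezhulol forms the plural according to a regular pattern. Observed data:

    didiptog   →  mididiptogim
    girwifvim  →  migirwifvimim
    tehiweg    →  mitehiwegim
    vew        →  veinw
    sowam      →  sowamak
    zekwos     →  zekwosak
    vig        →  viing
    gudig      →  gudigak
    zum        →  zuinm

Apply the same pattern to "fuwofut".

vig and gudig both end in -g yet inflect differently (viing, gudigak), so the final letter is not what conditions the rule; the number of vowels is.
"fuwofut" has 3 vowels. The stems with 3 vowels (didiptog → mididiptogim, tehiweg → mitehiwegim, girwifvim → migirwifvimim) add mi- … -im around the stem.
The other patterns: stems with 1 vowel insert -in- after the first vowel; stems with 2 vowels add -ak.
So fuwofut → mifuwofutim.

mifuwofutim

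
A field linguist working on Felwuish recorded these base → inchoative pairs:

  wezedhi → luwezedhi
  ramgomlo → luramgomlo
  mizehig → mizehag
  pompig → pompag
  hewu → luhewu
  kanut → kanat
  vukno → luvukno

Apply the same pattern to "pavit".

pavat

kanut and hewu both have last vowel 'u' yet inflect differently (kanat, luhewu), so the last vowel is not what conditions the rule; whether the stem ends in a vowel or a consonant is.
"pavit" ends in a consonant. The stems ending in a consonant (pompig → pompag, mizehig → mizehag, kanut → kanat) change the last vowel to 'a'.
The other pattern: stems ending in a vowel add the prefix lu-.
So pavit → pavat.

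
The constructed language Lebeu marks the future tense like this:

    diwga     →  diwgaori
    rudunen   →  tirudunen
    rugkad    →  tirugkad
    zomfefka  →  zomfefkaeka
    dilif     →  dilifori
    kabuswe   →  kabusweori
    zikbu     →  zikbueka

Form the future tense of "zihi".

zomfefka and diwga both end in -a yet inflect differently (zomfefkaeka, diwgaori), so the final letter is not what conditions the rule; the first letter is.
"zihi" begins with z-. The stems beginning with z- (zikbu → zikbueka, zomfefka → zomfefkaeka) add -eka.
The other patterns: stems beginning with r- add the prefix ti-; stems beginning with d- or k- add -ori.
So zihi → zihieka.

zihieka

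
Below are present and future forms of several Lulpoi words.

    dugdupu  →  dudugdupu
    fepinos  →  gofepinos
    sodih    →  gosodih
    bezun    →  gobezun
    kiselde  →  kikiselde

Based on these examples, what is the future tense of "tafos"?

bezun and dugdupu both have last vowel 'u' yet inflect differently (gobezun, dudugdupu), so the last vowel is not what conditions the rule; whether the stem ends in a vowel or a consonant is.
"tafos" ends in a consonant. The stems ending in a consonant (sodih → gosodih, bezun → gobezun, fepinos → gofepinos) add the prefix go-.
The other pattern: stems ending in a vowel repeat the first consonant+vowel as a prefix.
So tafos → gotafos.

gotafos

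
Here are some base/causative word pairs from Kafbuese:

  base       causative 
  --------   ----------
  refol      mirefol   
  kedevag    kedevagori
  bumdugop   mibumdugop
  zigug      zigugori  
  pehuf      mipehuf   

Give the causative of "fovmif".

mifovmif

zigug and pehuf both have last vowel 'u' yet inflect differently (zigugori, mipehuf), so the last vowel is not what conditions the rule; the final letter is.
"fovmif" ends in -f. The one such stem in the data (pehuf → mipehuf) adds the prefix mi-, so the same rule applies.
The other pattern: stems ending in -g add -ori.
So fovmif → mifovmif.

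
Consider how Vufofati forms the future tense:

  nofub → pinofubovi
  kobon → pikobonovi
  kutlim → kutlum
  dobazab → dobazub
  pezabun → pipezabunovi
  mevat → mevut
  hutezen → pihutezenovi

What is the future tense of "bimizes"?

dobazab and nofub both end in -b yet inflect differently (dobazub, pinofubovi), so the final letter is not what conditions the rule; the last vowel is.
"bimizes" has last vowel 'e'. The one such stem in the data (hutezen → pihutezenovi) adds pi- … -ovi around the stem, so the same rule applies.
So bimizes → pibimizesovi.

pibimizesovi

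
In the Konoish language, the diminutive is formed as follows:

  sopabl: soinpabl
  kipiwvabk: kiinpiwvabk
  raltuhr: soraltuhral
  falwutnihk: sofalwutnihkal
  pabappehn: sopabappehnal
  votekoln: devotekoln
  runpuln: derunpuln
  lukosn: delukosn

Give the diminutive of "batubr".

baintubr

"batubr" has second-to-last letter 'b'. The stems whose second-to-last letter is 'b' (sopabl → soinpabl, kipiwvabk → kiinpiwvabk) insert -in- after the first vowel.
The other patterns: stems whose second-to-last letter is 'h' add so- … -al around the stem; stems whose second-to-last letter is 'l' or 's' add the prefix de-.
So batubr → baintubr.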